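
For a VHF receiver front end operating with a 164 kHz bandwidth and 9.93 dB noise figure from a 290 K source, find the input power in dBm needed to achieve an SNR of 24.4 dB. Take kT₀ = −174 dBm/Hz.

Sensitivity = −174 + 10 log₁₀(B) + NF + SNR_min
= −174 + 52.15 + 9.93 + 24.4
= −87.52 dBm → −87.5 dBm

−87.5 dBm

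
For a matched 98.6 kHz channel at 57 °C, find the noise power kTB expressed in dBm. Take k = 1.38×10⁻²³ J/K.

−123.5 dBm

T = 57 °C + 273.15 = 330.15 K
P_n = kTB = 1.38×10⁻²³ × 330.15 × 9.86×10⁴ = 4.49×10⁻¹⁶ W
In dBm: 10 log₁₀(4.49×10⁻¹⁶ / 10⁻³) = −123.5 dBm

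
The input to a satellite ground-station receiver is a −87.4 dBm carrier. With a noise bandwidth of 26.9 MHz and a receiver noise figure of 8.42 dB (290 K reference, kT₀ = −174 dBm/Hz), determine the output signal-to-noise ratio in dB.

Noise floor: N = −174 + 10 log₁₀(B) + NF
10 log₁₀(2.69×10⁷) = 74.3 dB
N = −174 + 74.3 + 8.42 = −91.28 dBm
SNR = P_sig − N = −87.4 − (−91.28) = 3.88 dB → 3.9 dB

3.9 dB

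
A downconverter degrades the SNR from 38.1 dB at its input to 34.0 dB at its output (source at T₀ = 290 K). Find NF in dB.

NF (dB) = SNR_in(dB) − SNR_out(dB) when the source is at T₀
NF = 38.1 − 34.0 = 4.1 dB

4.1 dB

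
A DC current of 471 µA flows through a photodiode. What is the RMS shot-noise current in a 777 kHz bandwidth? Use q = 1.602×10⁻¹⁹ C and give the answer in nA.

10.8 nA

I_n = √(2qI·B)
2qI·B = 2 × 1.602×10⁻¹⁹ × 4.71×10⁻⁴ × 7.77×10⁵ = 1.17×10⁻¹⁶ A²
I_n = √(1.17×10⁻¹⁶) = 1.08×10⁻⁸ A = 10.8 nA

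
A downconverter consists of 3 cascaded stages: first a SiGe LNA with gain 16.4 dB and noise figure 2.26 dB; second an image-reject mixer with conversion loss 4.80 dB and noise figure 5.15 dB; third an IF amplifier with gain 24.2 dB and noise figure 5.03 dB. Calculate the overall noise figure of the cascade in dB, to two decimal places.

Convert to linear (a loss of L dB is a gain of −L dB): F_i = 10^(NF_i/10), G_i = 10^(G_i,dB/10)
  Stage 1: F_1 = 10^(2.26/10) = 1.683, G_1 = 10^(16.4/10) = 43.65
  Stage 2: F_2 = 10^(5.15/10) = 3.273, G_2 = 10^(−4.80/10) = 0.3311
  Stage 3: F_3 = 10^(5.03/10) = 3.184, G_3 = 10^(24.2/10) = 263.0
Friis cascade:
  F = 1.683 + (3.273 − 1)/43.65 + (3.184 − 1)/14.45 = 1.886
NF = 10 log₁₀(1.886) = 2.76 dB

2.76 dB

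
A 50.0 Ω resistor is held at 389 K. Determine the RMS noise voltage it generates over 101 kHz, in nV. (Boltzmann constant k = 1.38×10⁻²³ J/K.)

329 nV

V_n = √(4kTRB)
4kTRB = 4 × 1.38×10⁻²³ × 389 × 5.00×10¹ × 1.01×10⁵ = 1.08×10⁻¹³ V²
V_n = √(1.08×10⁻¹³) = 3.29×10⁻⁷ V = 329 nV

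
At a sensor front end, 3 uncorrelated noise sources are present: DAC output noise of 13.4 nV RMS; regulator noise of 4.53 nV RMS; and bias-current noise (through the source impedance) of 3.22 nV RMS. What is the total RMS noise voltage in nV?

Uncorrelated sources add in power (mean-square): V_tot = √(ΣV_i²)
V_tot = √[(1.34×10⁻⁸)² + (4.53×10⁻⁹)² + (3.22×10⁻⁹)²] = 1.45×10⁻⁸ V = 14.5 nV

14.5 nV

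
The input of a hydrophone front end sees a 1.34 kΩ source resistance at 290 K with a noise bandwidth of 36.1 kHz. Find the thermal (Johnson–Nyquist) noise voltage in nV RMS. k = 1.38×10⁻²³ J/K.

880 nV

V_n = √(4kTRB)
4kTRB = 4 × 1.38×10⁻²³ × 290 × 1.34×10³ × 3.61×10⁴ = 7.74×10⁻¹³ V²
V_n = √(7.74×10⁻¹³) = 8.80×10⁻⁷ V = 880 nV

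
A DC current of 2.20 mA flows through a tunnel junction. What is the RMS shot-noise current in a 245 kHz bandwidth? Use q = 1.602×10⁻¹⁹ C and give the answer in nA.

I_n = √(2qI·B)
2qI·B = 2 × 1.602×10⁻¹⁹ × 2.20×10⁻³ × 2.45×10⁵ = 1.73×10⁻¹⁶ A²
I_n = √(1.73×10⁻¹⁶) = 1.31×10⁻⁸ A = 13.1 nA

13.1 nA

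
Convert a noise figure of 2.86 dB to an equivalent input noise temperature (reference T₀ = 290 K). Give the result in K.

F = 10^(2.86/10) = 1.93197
T_e = (F − 1)·T₀ = (1.93197 − 1) × 290 = 270 K

270 K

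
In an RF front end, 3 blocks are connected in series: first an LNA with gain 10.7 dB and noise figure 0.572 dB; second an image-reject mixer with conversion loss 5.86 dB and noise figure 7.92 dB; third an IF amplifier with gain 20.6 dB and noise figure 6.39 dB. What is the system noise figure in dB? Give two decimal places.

Convert to linear (a loss of L dB is a gain of −L dB): F_i = 10^(NF_i/10), G_i = 10^(G_i,dB/10)
  Stage 1: F_1 = 10^(0.572/10) = 1.141, G_1 = 10^(10.7/10) = 11.75
  Stage 2: F_2 = 10^(7.92/10) = 6.194, G_2 = 10^(−5.86/10) = 0.2594
  Stage 3: F_3 = 10^(6.39/10) = 4.355, G_3 = 10^(20.6/10) = 114.8
Friis cascade:
  F = 1.141 + (6.194 − 1)/11.75 + (4.355 − 1)/3.048 = 2.684
NF = 10 log₁₀(2.684) = 4.29 dB

4.29 dB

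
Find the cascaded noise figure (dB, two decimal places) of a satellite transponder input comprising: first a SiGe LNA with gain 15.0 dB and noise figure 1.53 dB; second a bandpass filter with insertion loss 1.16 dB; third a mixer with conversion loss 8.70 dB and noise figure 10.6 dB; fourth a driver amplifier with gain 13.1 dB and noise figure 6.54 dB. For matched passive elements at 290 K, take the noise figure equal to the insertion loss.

Convert to linear (a loss of L dB is a gain of −L dB): F_i = 10^(NF_i/10), G_i = 10^(G_i,dB/10)
  Stage 1: F_1 = 10^(1.53/10) = 1.422, G_1 = 10^(15.0/10) = 31.62
  Stage 2: F_2 = 10^(1.16/10) = 1.306, G_2 = 10^(−1.16/10) = 0.7656
  Stage 3: F_3 = 10^(10.6/10) = 11.48, G_3 = 10^(−8.70/10) = 0.1349
  Stage 4: F_4 = 10^(6.54/10) = 4.508, G_4 = 10^(13.1/10) = 20.42
Friis cascade:
  F = 1.422 + (1.306 − 1)/31.62 + (11.48 − 1)/24.21 + (4.508 − 1)/3.266 = 2.939
NF = 10 log₁₀(2.939) = 4.68 dB

4.68 dB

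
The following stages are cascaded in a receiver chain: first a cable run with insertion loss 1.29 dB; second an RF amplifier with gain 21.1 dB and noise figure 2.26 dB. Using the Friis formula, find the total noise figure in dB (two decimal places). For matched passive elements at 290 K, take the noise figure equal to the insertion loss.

Convert to linear (a loss of L dB is a gain of −L dB): F_i = 10^(NF_i/10), G_i = 10^(G_i,dB/10)
  Stage 1: F_1 = 10^(1.29/10) = 1.346, G_1 = 10^(−1.29/10) = 0.7430
  Stage 2: F_2 = 10^(2.26/10) = 1.683, G_2 = 10^(21.1/10) = 128.8
Friis cascade:
  F = 1.346 + (1.683 − 1)/0.7430 = 2.265
NF = 10 log₁₀(2.265) = 3.55 dB

3.55 dB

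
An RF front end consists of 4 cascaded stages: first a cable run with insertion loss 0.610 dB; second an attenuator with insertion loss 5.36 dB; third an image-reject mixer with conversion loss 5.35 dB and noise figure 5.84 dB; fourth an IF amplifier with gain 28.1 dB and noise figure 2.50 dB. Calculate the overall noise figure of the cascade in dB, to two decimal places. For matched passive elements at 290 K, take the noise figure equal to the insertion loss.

Convert to linear (a loss of L dB is a gain of −L dB): F_i = 10^(NF_i/10), G_i = 10^(G_i,dB/10)
  Stage 1: F_1 = 10^(0.610/10) = 1.151, G_1 = 10^(−0.610/10) = 0.8690
  Stage 2: F_2 = 10^(5.36/10) = 3.436, G_2 = 10^(−5.36/10) = 0.2911
  Stage 3: F_3 = 10^(5.84/10) = 3.837, G_3 = 10^(−5.35/10) = 0.2917
  Stage 4: F_4 = 10^(2.50/10) = 1.778, G_4 = 10^(28.1/10) = 645.7
Friis cascade:
  F = 1.151 + (3.436 − 1)/0.8690 + (3.837 − 1)/0.2529 + (1.778 − 1)/0.07379 = 25.72
NF = 10 log₁₀(25.72) = 14.10 dB

14.10 dB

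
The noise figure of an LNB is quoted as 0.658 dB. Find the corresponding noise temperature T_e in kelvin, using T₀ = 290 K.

F = 10^(0.658/10) = 1.16359
T_e = (F − 1)·T₀ = (1.16359 − 1) × 290 = 47.4 K

47.4 K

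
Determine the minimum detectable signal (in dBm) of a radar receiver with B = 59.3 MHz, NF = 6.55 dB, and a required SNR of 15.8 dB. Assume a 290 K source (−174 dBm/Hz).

−73.9 dBm

Sensitivity = −174 + 10 log₁₀(B) + NF + SNR_min
= −174 + 77.73 + 6.55 + 15.8
= −73.92 dBm → −73.9 dBm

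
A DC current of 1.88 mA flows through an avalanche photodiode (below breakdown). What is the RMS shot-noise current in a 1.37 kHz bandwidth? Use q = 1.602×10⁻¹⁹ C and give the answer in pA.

I_n = √(2qI·B)
2qI·B = 2 × 1.602×10⁻¹⁹ × 1.88×10⁻³ × 1.37×10³ = 8.25×10⁻¹⁹ A²
I_n = √(8.25×10⁻¹⁹) = 9.08×10⁻¹⁰ A = 908 pA

908 pA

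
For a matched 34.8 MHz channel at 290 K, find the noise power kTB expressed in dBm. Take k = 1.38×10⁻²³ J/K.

P_n = kTB = 1.38×10⁻²³ × 290 × 3.48×10⁷ = 1.39×10⁻¹³ W
In dBm: 10 log₁₀(1.39×10⁻¹³ / 10⁻³) = −98.6 dBm

−98.6 dBm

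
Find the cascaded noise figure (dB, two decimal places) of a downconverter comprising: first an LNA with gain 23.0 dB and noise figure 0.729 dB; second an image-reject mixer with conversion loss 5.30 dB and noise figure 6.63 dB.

Convert to linear (a loss of L dB is a gain of −L dB): F_i = 10^(NF_i/10), G_i = 10^(G_i,dB/10)
  Stage 1: F_1 = 10^(0.729/10) = 1.183, G_1 = 10^(23.0/10) = 199.5
  Stage 2: F_2 = 10^(6.63/10) = 4.603, G_2 = 10^(−5.30/10) = 0.2951
Friis cascade:
  F = 1.183 + (4.603 − 1)/199.5 = 1.201
NF = 10 log₁₀(1.201) = 0.79 dB

0.79 dB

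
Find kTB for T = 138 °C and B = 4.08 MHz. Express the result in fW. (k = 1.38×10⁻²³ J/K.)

23.1 fW

T = 138 °C + 273.15 = 411.15 K
P_n = kTB = 1.38×10⁻²³ × 411.15 × 4.08×10⁶ = 2.31×10⁻¹⁴ W = 23.1 fW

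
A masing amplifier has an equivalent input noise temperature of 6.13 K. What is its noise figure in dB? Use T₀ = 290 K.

0.091 dB

F = 1 + T_e/T₀ = 1 + 6.13/290 = 1.02114
NF = 10 log₁₀(1.02114) = 0.091 dB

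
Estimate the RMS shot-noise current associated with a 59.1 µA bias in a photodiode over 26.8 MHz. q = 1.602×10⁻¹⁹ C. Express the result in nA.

22.5 nA

I_n = √(2qI·B)
2qI·B = 2 × 1.602×10⁻¹⁹ × 5.91×10⁻⁵ × 2.68×10⁷ = 5.07×10⁻¹⁶ A²
I_n = √(5.07×10⁻¹⁶) = 2.25×10⁻⁸ A = 22.5 nA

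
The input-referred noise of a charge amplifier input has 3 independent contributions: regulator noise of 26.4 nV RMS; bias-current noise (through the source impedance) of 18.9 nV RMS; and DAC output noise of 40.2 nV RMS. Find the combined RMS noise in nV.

Uncorrelated sources add in power (mean-square): V_tot = √(ΣV_i²)
V_tot = √[(2.64×10⁻⁸)² + (1.89×10⁻⁸)² + (4.02×10⁻⁸)²] = 5.17×10⁻⁸ V = 51.7 nV

51.7 nV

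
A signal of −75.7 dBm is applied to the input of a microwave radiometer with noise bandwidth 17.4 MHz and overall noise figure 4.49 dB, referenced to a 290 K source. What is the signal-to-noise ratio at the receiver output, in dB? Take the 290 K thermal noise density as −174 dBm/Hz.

Noise floor: N = −174 + 10 log₁₀(B) + NF
10 log₁₀(1.74×10⁷) = 72.41 dB
N = −174 + 72.41 + 4.49 = −97.10 dBm
SNR = P_sig − N = −75.7 − (−97.10) = 21.40 dB → 21.4 dB

21.4 dB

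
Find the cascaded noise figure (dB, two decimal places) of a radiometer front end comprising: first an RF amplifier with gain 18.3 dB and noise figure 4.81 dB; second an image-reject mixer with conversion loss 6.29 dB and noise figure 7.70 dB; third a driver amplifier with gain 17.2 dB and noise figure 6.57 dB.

5.21 dB

Convert to linear (a loss of L dB is a gain of −L dB): F_i = 10^(NF_i/10), G_i = 10^(G_i,dB/10)
  Stage 1: F_1 = 10^(4.81/10) = 3.027, G_1 = 10^(18.3/10) = 67.61
  Stage 2: F_2 = 10^(7.70/10) = 5.888, G_2 = 10^(−6.29/10) = 0.2350
  Stage 3: F_3 = 10^(6.57/10) = 4.539, G_3 = 10^(17.2/10) = 52.48
Friis cascade:
  F = 3.027 + (5.888 − 1)/67.61 + (4.539 − 1)/15.89 = 3.322
NF = 10 log₁₀(3.322) = 5.21 dB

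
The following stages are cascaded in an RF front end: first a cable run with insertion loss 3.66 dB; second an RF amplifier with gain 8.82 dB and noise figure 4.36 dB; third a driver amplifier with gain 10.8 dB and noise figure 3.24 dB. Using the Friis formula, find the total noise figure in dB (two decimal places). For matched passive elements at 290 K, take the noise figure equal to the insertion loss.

Convert to linear (a loss of L dB is a gain of −L dB): F_i = 10^(NF_i/10), G_i = 10^(G_i,dB/10)
  Stage 1: F_1 = 10^(3.66/10) = 2.323, G_1 = 10^(−3.66/10) = 0.4305
  Stage 2: F_2 = 10^(4.36/10) = 2.729, G_2 = 10^(8.82/10) = 7.621
  Stage 3: F_3 = 10^(3.24/10) = 2.109, G_3 = 10^(10.8/10) = 12.02
Friis cascade:
  F = 2.323 + (2.729 − 1)/0.4305 + (2.109 − 1)/3.281 = 6.677
NF = 10 log₁₀(6.677) = 8.25 dB

8.25 dB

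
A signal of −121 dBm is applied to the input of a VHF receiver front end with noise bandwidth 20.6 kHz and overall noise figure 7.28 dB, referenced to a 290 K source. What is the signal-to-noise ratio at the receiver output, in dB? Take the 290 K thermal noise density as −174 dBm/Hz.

2.6 dB

Noise floor: N = −174 + 10 log₁₀(B) + NF
10 log₁₀(2.06×10⁴) = 43.14 dB
N = −174 + 43.14 + 7.28 = −123.58 dBm
SNR = P_sig − N = −121 − (−123.58) = 2.58 dB → 2.6 dB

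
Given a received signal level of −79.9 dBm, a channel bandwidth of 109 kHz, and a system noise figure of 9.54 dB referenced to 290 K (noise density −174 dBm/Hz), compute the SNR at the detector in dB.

34.2 dB

Noise floor: N = −174 + 10 log₁₀(B) + NF
10 log₁₀(1.09×10⁵) = 50.37 dB
N = −174 + 50.37 + 9.54 = −114.09 dBm
SNR = P_sig − N = −79.9 − (−114.09) = 34.19 dB → 34.2 dB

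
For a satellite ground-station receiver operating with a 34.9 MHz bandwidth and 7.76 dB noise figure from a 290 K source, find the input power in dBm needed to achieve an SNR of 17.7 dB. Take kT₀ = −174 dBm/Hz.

Sensitivity = −174 + 10 log₁₀(B) + NF + SNR_min
= −174 + 75.43 + 7.76 + 17.7
= −73.11 dBm → −73.1 dBm

−73.1 dBm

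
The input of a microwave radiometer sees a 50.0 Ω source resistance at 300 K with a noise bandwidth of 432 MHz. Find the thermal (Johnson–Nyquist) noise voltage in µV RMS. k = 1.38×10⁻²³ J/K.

18.9 µV

V_n = √(4kTRB)
4kTRB = 4 × 1.38×10⁻²³ × 300 × 5.00×10¹ × 4.32×10⁸ = 3.58×10⁻¹⁰ V²
V_n = √(3.58×10⁻¹⁰) = 1.89×10⁻⁵ V = 18.9 µV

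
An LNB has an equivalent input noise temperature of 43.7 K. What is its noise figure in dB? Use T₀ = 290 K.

0.610 dB

F = 1 + T_e/T₀ = 1 + 43.7/290 = 1.15069
NF = 10 log₁₀(1.15069) = 0.610 dB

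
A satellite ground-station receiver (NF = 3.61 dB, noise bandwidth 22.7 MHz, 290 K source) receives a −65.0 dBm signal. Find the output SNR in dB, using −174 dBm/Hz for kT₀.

Noise floor: N = −174 + 10 log₁₀(B) + NF
10 log₁₀(2.27×10⁷) = 73.56 dB
N = −174 + 73.56 + 3.61 = −96.83 dBm
SNR = P_sig − N = −65.0 − (−96.83) = 31.83 dB → 31.8 dB

31.8 dB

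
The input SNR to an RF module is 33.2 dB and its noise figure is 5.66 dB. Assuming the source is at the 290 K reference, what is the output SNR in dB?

By definition F = SNR_in/SNR_out, so in dB: SNR_out = SNR_in − NF
SNR_out = 33.2 − 5.66 = 27.54 dB

27.54 dB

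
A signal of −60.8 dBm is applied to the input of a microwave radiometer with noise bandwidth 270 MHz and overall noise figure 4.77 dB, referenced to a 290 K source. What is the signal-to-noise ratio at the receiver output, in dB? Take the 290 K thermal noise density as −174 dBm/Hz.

Noise floor: N = −174 + 10 log₁₀(B) + NF
10 log₁₀(2.70×10⁸) = 84.31 dB
N = −174 + 84.31 + 4.77 = −84.92 dBm
SNR = P_sig − N = −60.8 − (−84.92) = 24.12 dB → 24.1 dB

24.1 dB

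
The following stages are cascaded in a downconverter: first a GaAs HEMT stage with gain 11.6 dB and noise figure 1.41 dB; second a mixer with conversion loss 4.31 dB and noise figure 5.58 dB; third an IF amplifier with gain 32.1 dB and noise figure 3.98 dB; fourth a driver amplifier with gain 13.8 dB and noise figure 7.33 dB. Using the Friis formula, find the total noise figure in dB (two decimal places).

2.66 dB

Convert to linear (a loss of L dB is a gain of −L dB): F_i = 10^(NF_i/10), G_i = 10^(G_i,dB/10)
  Stage 1: F_1 = 10^(1.41/10) = 1.384, G_1 = 10^(11.6/10) = 14.45
  Stage 2: F_2 = 10^(5.58/10) = 3.614, G_2 = 10^(−4.31/10) = 0.3707
  Stage 3: F_3 = 10^(3.98/10) = 2.500, G_3 = 10^(32.1/10) = 1622
  Stage 4: F_4 = 10^(7.33/10) = 5.408, G_4 = 10^(13.8/10) = 23.99
Friis cascade:
  F = 1.384 + (3.614 − 1)/14.45 + (2.500 − 1)/5.358 + (5.408 − 1)/8690 = 1.845
NF = 10 log₁₀(1.845) = 2.66 dB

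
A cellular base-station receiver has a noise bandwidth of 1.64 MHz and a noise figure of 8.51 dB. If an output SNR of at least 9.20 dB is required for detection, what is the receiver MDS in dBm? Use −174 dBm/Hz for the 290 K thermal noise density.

Sensitivity = −174 + 10 log₁₀(B) + NF + SNR_min
= −174 + 62.15 + 8.51 + 9.20
= −94.14 dBm → −94.1 dBm

−94.1 dBm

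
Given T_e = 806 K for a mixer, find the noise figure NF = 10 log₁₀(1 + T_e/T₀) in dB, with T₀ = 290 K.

F = 1 + T_e/T₀ = 1 + 806/290 = 3.77931
NF = 10 log₁₀(3.77931) = 5.77 dB

5.77 dB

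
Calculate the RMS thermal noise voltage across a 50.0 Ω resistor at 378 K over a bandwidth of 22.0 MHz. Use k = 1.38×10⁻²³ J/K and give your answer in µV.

4.79 µV

V_n = √(4kTRB)
4kTRB = 4 × 1.38×10⁻²³ × 378 × 5.00×10¹ × 2.20×10⁷ = 2.30×10⁻¹¹ V²
V_n = √(2.30×10⁻¹¹) = 4.79×10⁻⁶ V = 4.79 µV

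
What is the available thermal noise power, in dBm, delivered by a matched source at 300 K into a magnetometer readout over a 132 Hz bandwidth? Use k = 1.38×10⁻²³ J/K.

P_n = kTB = 1.38×10⁻²³ × 300 × 1.32×10² = 5.46×10⁻¹⁹ W
In dBm: 10 log₁₀(5.46×10⁻¹⁹ / 10⁻³) = −152.6 dBm

−152.6 dBm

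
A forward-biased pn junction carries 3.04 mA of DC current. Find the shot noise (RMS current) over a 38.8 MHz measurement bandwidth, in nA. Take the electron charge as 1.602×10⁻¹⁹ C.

I_n = √(2qI·B)
2qI·B = 2 × 1.602×10⁻¹⁹ × 3.04×10⁻³ × 3.88×10⁷ = 3.78×10⁻¹⁴ A²
I_n = √(3.78×10⁻¹⁴) = 1.94×10⁻⁷ A = 194 nA

194 nA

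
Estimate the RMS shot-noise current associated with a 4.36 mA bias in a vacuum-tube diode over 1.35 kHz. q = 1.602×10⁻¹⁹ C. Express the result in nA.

I_n = √(2qI·B)
2qI·B = 2 × 1.602×10⁻¹⁹ × 4.36×10⁻³ × 1.35×10³ = 1.89×10⁻¹⁸ A²
I_n = √(1.89×10⁻¹⁸) = 1.37×10⁻⁹ A = 1.37 nA

1.37 nA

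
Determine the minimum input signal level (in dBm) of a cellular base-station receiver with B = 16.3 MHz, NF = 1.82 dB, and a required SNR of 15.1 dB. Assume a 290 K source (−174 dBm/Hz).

−85.0 dBm

Sensitivity = −174 + 10 log₁₀(B) + NF + SNR_min
= −174 + 72.12 + 1.82 + 15.1
= −84.96 dBm → −85.0 dBm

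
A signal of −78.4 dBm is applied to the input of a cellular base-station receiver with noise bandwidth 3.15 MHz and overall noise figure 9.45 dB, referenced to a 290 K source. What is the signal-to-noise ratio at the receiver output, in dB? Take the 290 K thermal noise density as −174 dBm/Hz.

21.2 dB

Noise floor: N = −174 + 10 log₁₀(B) + NF
10 log₁₀(3.15×10⁶) = 64.98 dB
N = −174 + 64.98 + 9.45 = −99.57 dBm
SNR = P_sig − N = −78.4 − (−99.57) = 21.17 dB → 21.2 dB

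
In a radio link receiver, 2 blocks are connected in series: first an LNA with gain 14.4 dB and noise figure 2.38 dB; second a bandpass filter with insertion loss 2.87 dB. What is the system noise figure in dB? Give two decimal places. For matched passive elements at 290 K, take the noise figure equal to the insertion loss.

2.46 dB

Convert to linear (a loss of L dB is a gain of −L dB): F_i = 10^(NF_i/10), G_i = 10^(G_i,dB/10)
  Stage 1: F_1 = 10^(2.38/10) = 1.730, G_1 = 10^(14.4/10) = 27.54
  Stage 2: F_2 = 10^(2.87/10) = 1.936, G_2 = 10^(−2.87/10) = 0.5164
Friis cascade:
  F = 1.730 + (1.936 − 1)/27.54 = 1.764
NF = 10 log₁₀(1.764) = 2.46 dB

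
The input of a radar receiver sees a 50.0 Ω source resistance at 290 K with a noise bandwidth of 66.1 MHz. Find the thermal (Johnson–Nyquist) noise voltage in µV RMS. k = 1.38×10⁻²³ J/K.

V_n = √(4kTRB)
4kTRB = 4 × 1.38×10⁻²³ × 290 × 5.00×10¹ × 6.61×10⁷ = 5.29×10⁻¹¹ V²
V_n = √(5.29×10⁻¹¹) = 7.27×10⁻⁶ V = 7.27 µV

7.27 µV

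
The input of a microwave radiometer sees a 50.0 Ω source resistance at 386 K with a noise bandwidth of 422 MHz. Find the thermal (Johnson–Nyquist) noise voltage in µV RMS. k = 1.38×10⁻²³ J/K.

21.2 µV

V_n = √(4kTRB)
4kTRB = 4 × 1.38×10⁻²³ × 386 × 5.00×10¹ × 4.22×10⁸ = 4.50×10⁻¹⁰ V²
V_n = √(4.50×10⁻¹⁰) = 2.12×10⁻⁵ V = 21.2 µV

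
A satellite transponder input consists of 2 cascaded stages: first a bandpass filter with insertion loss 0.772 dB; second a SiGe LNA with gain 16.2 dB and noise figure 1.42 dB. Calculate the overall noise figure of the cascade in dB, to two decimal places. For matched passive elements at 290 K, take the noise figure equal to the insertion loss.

Convert to linear (a loss of L dB is a gain of −L dB): F_i = 10^(NF_i/10), G_i = 10^(G_i,dB/10)
  Stage 1: F_1 = 10^(0.772/10) = 1.195, G_1 = 10^(−0.772/10) = 0.8371
  Stage 2: F_2 = 10^(1.42/10) = 1.387, G_2 = 10^(16.2/10) = 41.69
Friis cascade:
  F = 1.195 + (1.387 − 1)/0.8371 = 1.657
NF = 10 log₁₀(1.657) = 2.19 dB

2.19 dB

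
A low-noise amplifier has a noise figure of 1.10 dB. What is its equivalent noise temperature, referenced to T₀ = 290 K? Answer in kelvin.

F = 10^(1.10/10) = 1.28825
T_e = (F − 1)·T₀ = (1.28825 − 1) × 290 = 83.6 K

83.6 K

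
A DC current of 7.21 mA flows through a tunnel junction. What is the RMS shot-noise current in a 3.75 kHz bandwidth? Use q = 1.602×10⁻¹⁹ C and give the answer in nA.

2.94 nA

I_n = √(2qI·B)
2qI·B = 2 × 1.602×10⁻¹⁹ × 7.21×10⁻³ × 3.75×10³ = 8.66×10⁻¹⁸ A²
I_n = √(8.66×10⁻¹⁸) = 2.94×10⁻⁹ A = 2.94 nA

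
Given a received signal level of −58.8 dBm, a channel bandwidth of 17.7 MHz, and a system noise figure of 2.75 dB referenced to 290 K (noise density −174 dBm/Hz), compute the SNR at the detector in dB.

40.0 dB

Noise floor: N = −174 + 10 log₁₀(B) + NF
10 log₁₀(1.77×10⁷) = 72.48 dB
N = −174 + 72.48 + 2.75 = −98.77 dBm
SNR = P_sig − N = −58.8 − (−98.77) = 39.97 dB → 40.0 dB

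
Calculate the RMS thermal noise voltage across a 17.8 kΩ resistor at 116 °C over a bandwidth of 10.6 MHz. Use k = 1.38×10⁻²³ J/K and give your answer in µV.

63.7 µV

T = 116 °C + 273.15 = 389.15 K
V_n = √(4kTRB)
4kTRB = 4 × 1.38×10⁻²³ × 389.15 × 1.78×10⁴ × 1.06×10⁷ = 4.05×10⁻⁹ V²
V_n = √(4.05×10⁻⁹) = 6.37×10⁻⁵ V = 63.7 µV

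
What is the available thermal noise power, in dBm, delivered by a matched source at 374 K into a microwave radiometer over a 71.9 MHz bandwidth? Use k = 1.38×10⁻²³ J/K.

P_n = kTB = 1.38×10⁻²³ × 374 × 7.19×10⁷ = 3.71×10⁻¹³ W
In dBm: 10 log₁₀(3.71×10⁻¹³ / 10⁻³) = −94.3 dBm

−94.3 dBm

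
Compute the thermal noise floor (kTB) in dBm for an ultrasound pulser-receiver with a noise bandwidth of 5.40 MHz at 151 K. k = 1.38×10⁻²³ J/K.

P_n = kTB = 1.38×10⁻²³ × 151 × 5.40×10⁶ = 1.13×10⁻¹⁴ W
In dBm: 10 log₁₀(1.13×10⁻¹⁴ / 10⁻³) = −109.5 dBm

−109.5 dBm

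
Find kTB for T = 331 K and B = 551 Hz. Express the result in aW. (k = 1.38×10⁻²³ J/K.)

P_n = kTB = 1.38×10⁻²³ × 331 × 5.51×10² = 2.52×10⁻¹⁸ W = 2.52 aW

2.52 aW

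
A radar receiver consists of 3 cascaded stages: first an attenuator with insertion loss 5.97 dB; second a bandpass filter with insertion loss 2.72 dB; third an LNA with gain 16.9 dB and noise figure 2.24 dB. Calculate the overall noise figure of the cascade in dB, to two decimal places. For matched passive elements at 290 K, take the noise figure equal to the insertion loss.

Convert to linear (a loss of L dB is a gain of −L dB): F_i = 10^(NF_i/10), G_i = 10^(G_i,dB/10)
  Stage 1: F_1 = 10^(5.97/10) = 3.954, G_1 = 10^(−5.97/10) = 0.2529
  Stage 2: F_2 = 10^(2.72/10) = 1.871, G_2 = 10^(−2.72/10) = 0.5346
  Stage 3: F_3 = 10^(2.24/10) = 1.675, G_3 = 10^(16.9/10) = 48.98
Friis cascade:
  F = 3.954 + (1.871 − 1)/0.2529 + (1.675 − 1)/0.1352 = 12.39
NF = 10 log₁₀(12.39) = 10.93 dB

10.93 dB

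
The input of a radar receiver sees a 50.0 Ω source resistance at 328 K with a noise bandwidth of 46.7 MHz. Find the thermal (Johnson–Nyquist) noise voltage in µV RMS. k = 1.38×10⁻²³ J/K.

V_n = √(4kTRB)
4kTRB = 4 × 1.38×10⁻²³ × 328 × 5.00×10¹ × 4.67×10⁷ = 4.23×10⁻¹¹ V²
V_n = √(4.23×10⁻¹¹) = 6.50×10⁻⁶ V = 6.50 µV

6.50 µV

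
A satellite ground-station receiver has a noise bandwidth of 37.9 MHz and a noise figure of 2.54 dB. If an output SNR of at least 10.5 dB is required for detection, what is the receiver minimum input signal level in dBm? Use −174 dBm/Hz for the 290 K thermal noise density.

−85.2 dBm

Sensitivity = −174 + 10 log₁₀(B) + NF + SNR_min
= −174 + 75.79 + 2.54 + 10.5
= −85.17 dBm → −85.2 dBm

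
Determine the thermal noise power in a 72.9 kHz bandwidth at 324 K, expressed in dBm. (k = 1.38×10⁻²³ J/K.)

−124.9 dBm

P_n = kTB = 1.38×10⁻²³ × 324 × 7.29×10⁴ = 3.26×10⁻¹⁶ W
In dBm: 10 log₁₀(3.26×10⁻¹⁶ / 10⁻³) = −124.9 dBm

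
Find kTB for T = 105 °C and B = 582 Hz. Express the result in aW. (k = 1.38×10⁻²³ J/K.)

T = 105 °C + 273.15 = 378.15 K
P_n = kTB = 1.38×10⁻²³ × 378.15 × 5.82×10² = 3.04×10⁻¹⁸ W = 3.04 aW

3.04 aW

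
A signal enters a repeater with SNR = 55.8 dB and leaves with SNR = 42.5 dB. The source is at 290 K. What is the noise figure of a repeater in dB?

NF (dB) = SNR_in(dB) − SNR_out(dB) when the source is at T₀
NF = 55.8 − 42.5 = 13.3 dB

13.3 dB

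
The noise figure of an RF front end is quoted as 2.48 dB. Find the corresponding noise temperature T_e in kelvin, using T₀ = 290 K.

F = 10^(2.48/10) = 1.77011
T_e = (F − 1)·T₀ = (1.77011 − 1) × 290 = 223 K

223 K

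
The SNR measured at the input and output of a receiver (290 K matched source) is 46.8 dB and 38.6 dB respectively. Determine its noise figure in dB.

8.2 dB

NF (dB) = SNR_in(dB) − SNR_out(dB) when the source is at T₀
NF = 46.8 − 38.6 = 8.2 dB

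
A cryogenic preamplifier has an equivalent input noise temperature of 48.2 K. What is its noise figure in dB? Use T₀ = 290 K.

F = 1 + T_e/T₀ = 1 + 48.2/290 = 1.16621
NF = 10 log₁₀(1.16621) = 0.668 dB

0.668 dB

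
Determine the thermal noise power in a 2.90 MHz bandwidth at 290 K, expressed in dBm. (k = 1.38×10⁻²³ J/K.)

−109.4 dBm

P_n = kTB = 1.38×10⁻²³ × 290 × 2.90×10⁶ = 1.16×10⁻¹⁴ W
In dBm: 10 log₁₀(1.16×10⁻¹⁴ / 10⁻³) = −109.4 dBm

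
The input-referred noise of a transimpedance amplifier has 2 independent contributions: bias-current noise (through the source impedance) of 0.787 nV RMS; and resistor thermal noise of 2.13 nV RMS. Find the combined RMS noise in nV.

2.27 nV

Uncorrelated sources add in power (mean-square): V_tot = √(ΣV_i²)
V_tot = √[(7.87×10⁻¹⁰)² + (2.13×10⁻⁹)²] = 2.27×10⁻⁹ V = 2.27 nV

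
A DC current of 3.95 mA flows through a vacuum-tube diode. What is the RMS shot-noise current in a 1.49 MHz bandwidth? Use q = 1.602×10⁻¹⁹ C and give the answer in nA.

I_n = √(2qI·B)
2qI·B = 2 × 1.602×10⁻¹⁹ × 3.95×10⁻³ × 1.49×10⁶ = 1.89×10⁻¹⁵ A²
I_n = √(1.89×10⁻¹⁵) = 4.34×10⁻⁸ A = 43.4 nA

43.4 nA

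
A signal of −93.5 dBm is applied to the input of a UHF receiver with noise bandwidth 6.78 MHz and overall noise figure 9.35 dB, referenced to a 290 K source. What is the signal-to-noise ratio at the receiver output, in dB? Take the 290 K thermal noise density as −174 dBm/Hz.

Noise floor: N = −174 + 10 log₁₀(B) + NF
10 log₁₀(6.78×10⁶) = 68.31 dB
N = −174 + 68.31 + 9.35 = −96.34 dBm
SNR = P_sig − N = −93.5 − (−96.34) = 2.84 dB → 2.8 dB

2.8 dB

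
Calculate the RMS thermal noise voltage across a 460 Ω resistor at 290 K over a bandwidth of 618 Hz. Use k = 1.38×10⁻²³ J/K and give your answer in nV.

67.5 nV

V_n = √(4kTRB)
4kTRB = 4 × 1.38×10⁻²³ × 290 × 4.60×10² × 6.18×10² = 4.55×10⁻¹⁵ V²
V_n = √(4.55×10⁻¹⁵) = 6.75×10⁻⁸ V = 67.5 nV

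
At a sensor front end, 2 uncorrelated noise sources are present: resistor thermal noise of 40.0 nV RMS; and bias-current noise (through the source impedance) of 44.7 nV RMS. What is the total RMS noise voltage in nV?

60.0 nV

Uncorrelated sources add in power (mean-square): V_tot = √(ΣV_i²)
V_tot = √[(4.00×10⁻⁸)² + (4.47×10⁻⁸)²] = 6.00×10⁻⁸ V = 60.0 nV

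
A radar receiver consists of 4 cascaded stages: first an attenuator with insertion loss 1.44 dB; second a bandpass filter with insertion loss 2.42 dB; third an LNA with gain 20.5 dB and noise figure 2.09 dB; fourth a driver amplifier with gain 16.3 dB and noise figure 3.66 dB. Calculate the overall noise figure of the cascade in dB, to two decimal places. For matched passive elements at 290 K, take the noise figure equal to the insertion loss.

5.98 dB

Convert to linear (a loss of L dB is a gain of −L dB): F_i = 10^(NF_i/10), G_i = 10^(G_i,dB/10)
  Stage 1: F_1 = 10^(1.44/10) = 1.393, G_1 = 10^(−1.44/10) = 0.7178
  Stage 2: F_2 = 10^(2.42/10) = 1.746, G_2 = 10^(−2.42/10) = 0.5728
  Stage 3: F_3 = 10^(2.09/10) = 1.618, G_3 = 10^(20.5/10) = 112.2
  Stage 4: F_4 = 10^(3.66/10) = 2.323, G_4 = 10^(16.3/10) = 42.66
Friis cascade:
  F = 1.393 + (1.746 − 1)/0.7178 + (1.618 − 1)/0.4111 + (2.323 − 1)/46.13 = 3.964
NF = 10 log₁₀(3.964) = 5.98 dB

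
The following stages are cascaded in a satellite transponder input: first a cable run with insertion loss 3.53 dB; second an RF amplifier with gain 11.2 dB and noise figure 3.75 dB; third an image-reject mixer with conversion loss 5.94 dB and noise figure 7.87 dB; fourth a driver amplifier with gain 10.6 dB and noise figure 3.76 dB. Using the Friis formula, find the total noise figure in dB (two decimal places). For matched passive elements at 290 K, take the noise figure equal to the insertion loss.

Convert to linear (a loss of L dB is a gain of −L dB): F_i = 10^(NF_i/10), G_i = 10^(G_i,dB/10)
  Stage 1: F_1 = 10^(3.53/10) = 2.254, G_1 = 10^(−3.53/10) = 0.4436
  Stage 2: F_2 = 10^(3.75/10) = 2.371, G_2 = 10^(11.2/10) = 13.18
  Stage 3: F_3 = 10^(7.87/10) = 6.124, G_3 = 10^(−5.94/10) = 0.2547
  Stage 4: F_4 = 10^(3.76/10) = 2.377, G_4 = 10^(10.6/10) = 11.48
Friis cascade:
  F = 2.254 + (2.371 − 1)/0.4436 + (6.124 − 1)/5.848 + (2.377 − 1)/1.489 = 7.146
NF = 10 log₁₀(7.146) = 8.54 dB

8.54 dB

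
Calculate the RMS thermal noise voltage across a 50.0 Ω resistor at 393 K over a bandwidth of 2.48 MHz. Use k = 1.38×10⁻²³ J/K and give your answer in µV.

V_n = √(4kTRB)
4kTRB = 4 × 1.38×10⁻²³ × 393 × 5.00×10¹ × 2.48×10⁶ = 2.69×10⁻¹² V²
V_n = √(2.69×10⁻¹²) = 1.64×10⁻⁶ V = 1.64 µV

1.64 µV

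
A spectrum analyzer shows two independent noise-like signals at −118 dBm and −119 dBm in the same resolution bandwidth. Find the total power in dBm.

Convert to linear, add, convert back:
P₁ = 1.58×10⁻¹⁵ W, P₂ = 1.26×10⁻¹⁵ W
P_tot = 2.84×10⁻¹⁵ W → 10 log₁₀(P_tot / 10⁻³) = −115.5 dBm

−115.5 dBm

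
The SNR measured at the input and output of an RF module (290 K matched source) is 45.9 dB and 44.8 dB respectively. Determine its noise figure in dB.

1.1 dB

NF (dB) = SNR_in(dB) − SNR_out(dB) when the source is at T₀
NF = 45.9 − 44.8 = 1.1 dB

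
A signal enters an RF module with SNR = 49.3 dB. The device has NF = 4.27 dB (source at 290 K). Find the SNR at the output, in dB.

45.03 dB

By definition F = SNR_in/SNR_out, so in dB: SNR_out = SNR_in − NF
SNR_out = 49.3 − 4.27 = 45.03 dB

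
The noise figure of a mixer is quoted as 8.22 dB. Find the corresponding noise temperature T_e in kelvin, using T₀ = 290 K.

F = 10^(8.22/10) = 6.63743
T_e = (F − 1)·T₀ = (6.63743 − 1) × 290 = 1635 K

1635 K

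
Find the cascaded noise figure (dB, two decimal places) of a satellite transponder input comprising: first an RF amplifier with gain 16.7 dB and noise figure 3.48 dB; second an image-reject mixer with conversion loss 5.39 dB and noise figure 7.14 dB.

Convert to linear (a loss of L dB is a gain of −L dB): F_i = 10^(NF_i/10), G_i = 10^(G_i,dB/10)
  Stage 1: F_1 = 10^(3.48/10) = 2.228, G_1 = 10^(16.7/10) = 46.77
  Stage 2: F_2 = 10^(7.14/10) = 5.176, G_2 = 10^(−5.39/10) = 0.2891
Friis cascade:
  F = 2.228 + (5.176 − 1)/46.77 = 2.318
NF = 10 log₁₀(2.318) = 3.65 dB

3.65 dB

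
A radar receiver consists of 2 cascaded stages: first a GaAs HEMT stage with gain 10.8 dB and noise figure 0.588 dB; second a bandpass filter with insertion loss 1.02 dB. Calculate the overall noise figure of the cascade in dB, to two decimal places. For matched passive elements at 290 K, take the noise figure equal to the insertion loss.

Convert to linear (a loss of L dB is a gain of −L dB): F_i = 10^(NF_i/10), G_i = 10^(G_i,dB/10)
  Stage 1: F_1 = 10^(0.588/10) = 1.145, G_1 = 10^(10.8/10) = 12.02
  Stage 2: F_2 = 10^(1.02/10) = 1.265, G_2 = 10^(−1.02/10) = 0.7907
Friis cascade:
  F = 1.145 + (1.265 − 1)/12.02 = 1.167
NF = 10 log₁₀(1.167) = 0.67 dB

0.67 dB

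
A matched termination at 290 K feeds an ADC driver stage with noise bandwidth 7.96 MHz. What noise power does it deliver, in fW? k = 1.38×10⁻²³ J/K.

P_n = kTB = 1.38×10⁻²³ × 290 × 7.96×10⁶ = 3.19×10⁻¹⁴ W = 31.9 fW

31.9 fW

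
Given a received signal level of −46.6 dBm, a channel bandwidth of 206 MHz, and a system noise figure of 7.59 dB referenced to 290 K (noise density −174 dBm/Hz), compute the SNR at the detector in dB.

36.7 dB

Noise floor: N = −174 + 10 log₁₀(B) + NF
10 log₁₀(2.06×10⁸) = 83.14 dB
N = −174 + 83.14 + 7.59 = −83.27 dBm
SNR = P_sig − N = −46.6 − (−83.27) = 36.67 dB → 36.7 dB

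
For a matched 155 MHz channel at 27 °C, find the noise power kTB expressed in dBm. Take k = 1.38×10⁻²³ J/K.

T = 27 °C + 273.15 = 300.15 K
P_n = kTB = 1.38×10⁻²³ × 300.15 × 1.55×10⁸ = 6.42×10⁻¹³ W
In dBm: 10 log₁₀(6.42×10⁻¹³ / 10⁻³) = −91.9 dBm

−91.9 dBm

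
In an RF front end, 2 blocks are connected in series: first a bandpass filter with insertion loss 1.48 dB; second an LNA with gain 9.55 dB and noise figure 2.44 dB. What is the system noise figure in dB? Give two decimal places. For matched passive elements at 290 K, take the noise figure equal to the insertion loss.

Convert to linear (a loss of L dB is a gain of −L dB): F_i = 10^(NF_i/10), G_i = 10^(G_i,dB/10)
  Stage 1: F_1 = 10^(1.48/10) = 1.406, G_1 = 10^(−1.48/10) = 0.7112
  Stage 2: F_2 = 10^(2.44/10) = 1.754, G_2 = 10^(9.55/10) = 9.016
Friis cascade:
  F = 1.406 + (1.754 − 1)/0.7112 = 2.466
NF = 10 log₁₀(2.466) = 3.92 dB

3.92 dB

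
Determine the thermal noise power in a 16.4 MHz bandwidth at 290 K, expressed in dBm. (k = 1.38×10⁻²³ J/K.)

−101.8 dBm

P_n = kTB = 1.38×10⁻²³ × 290 × 1.64×10⁷ = 6.56×10⁻¹⁴ W
In dBm: 10 log₁₀(6.56×10⁻¹⁴ / 10⁻³) = −101.8 dBm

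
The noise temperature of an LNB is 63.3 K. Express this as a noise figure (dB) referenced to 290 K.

F = 1 + T_e/T₀ = 1 + 63.3/290 = 1.21828
NF = 10 log₁₀(1.21828) = 0.857 dB

0.857 dB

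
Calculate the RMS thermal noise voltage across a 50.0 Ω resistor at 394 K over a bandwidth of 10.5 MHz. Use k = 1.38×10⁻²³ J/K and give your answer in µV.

V_n = √(4kTRB)
4kTRB = 4 × 1.38×10⁻²³ × 394 × 5.00×10¹ × 1.05×10⁷ = 1.14×10⁻¹¹ V²
V_n = √(1.14×10⁻¹¹) = 3.38×10⁻⁶ V = 3.38 µV

3.38 µV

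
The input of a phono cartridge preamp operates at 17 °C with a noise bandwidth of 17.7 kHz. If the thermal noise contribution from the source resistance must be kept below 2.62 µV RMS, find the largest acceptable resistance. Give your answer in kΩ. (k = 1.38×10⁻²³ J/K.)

T = 17 °C + 273.15 = 290.15 K
Johnson–Nyquist: V_n = √(4kTRB) ⇒ R = V_n² / (4kTB)
4kTB = 4 × 1.38×10⁻²³ × 290.15 × 1.77×10⁴ = 2.83×10⁻¹⁶
R = (2.62×10⁻⁶)² / 2.83×10⁻¹⁶ = 2.42×10⁴ Ω = 24.2 kΩ

24.2 kΩ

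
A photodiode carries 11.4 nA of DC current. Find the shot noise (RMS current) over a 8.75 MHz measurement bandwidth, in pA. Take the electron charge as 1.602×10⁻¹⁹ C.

179 pA

I_n = √(2qI·B)
2qI·B = 2 × 1.602×10⁻¹⁹ × 1.14×10⁻⁸ × 8.75×10⁶ = 3.20×10⁻²⁰ A²
I_n = √(3.20×10⁻²⁰) = 1.79×10⁻¹⁰ A = 179 pA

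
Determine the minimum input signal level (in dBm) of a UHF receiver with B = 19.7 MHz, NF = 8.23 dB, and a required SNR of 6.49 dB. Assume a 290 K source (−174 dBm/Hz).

−86.3 dBm

Sensitivity = −174 + 10 log₁₀(B) + NF + SNR_min
= −174 + 72.94 + 8.23 + 6.49
= −86.34 dBm → −86.3 dBm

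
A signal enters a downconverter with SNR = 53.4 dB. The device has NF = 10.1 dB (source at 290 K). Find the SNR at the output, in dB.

43.3 dB

By definition F = SNR_in/SNR_out, so in dB: SNR_out = SNR_in − NF
SNR_out = 53.4 − 10.1 = 43.3 dB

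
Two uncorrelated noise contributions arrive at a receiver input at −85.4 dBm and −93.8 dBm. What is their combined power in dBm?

Convert to linear, add, convert back:
P₁ = 2.88×10⁻¹² W, P₂ = 4.17×10⁻¹³ W
P_tot = 3.30×10⁻¹² W → 10 log₁₀(P_tot / 10⁻³) = −84.8 dBm

−84.8 dBm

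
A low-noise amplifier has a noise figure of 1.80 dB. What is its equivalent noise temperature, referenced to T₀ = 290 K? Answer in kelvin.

F = 10^(1.80/10) = 1.51356
T_e = (F − 1)·T₀ = (1.51356 − 1) × 290 = 149 K

149 K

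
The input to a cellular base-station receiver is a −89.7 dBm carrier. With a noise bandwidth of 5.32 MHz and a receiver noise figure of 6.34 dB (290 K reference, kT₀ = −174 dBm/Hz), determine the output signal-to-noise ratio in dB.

10.7 dB

Noise floor: N = −174 + 10 log₁₀(B) + NF
10 log₁₀(5.32×10⁶) = 67.26 dB
N = −174 + 67.26 + 6.34 = −100.40 dBm
SNR = P_sig − N = −89.7 − (−100.40) = 10.70 dB → 10.7 dB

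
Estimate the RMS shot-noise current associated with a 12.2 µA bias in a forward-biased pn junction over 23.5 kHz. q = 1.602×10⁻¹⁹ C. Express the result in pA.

I_n = √(2qI·B)
2qI·B = 2 × 1.602×10⁻¹⁹ × 1.22×10⁻⁵ × 2.35×10⁴ = 9.19×10⁻²⁰ A²
I_n = √(9.19×10⁻²⁰) = 3.03×10⁻¹⁰ A = 303 pA

303 pA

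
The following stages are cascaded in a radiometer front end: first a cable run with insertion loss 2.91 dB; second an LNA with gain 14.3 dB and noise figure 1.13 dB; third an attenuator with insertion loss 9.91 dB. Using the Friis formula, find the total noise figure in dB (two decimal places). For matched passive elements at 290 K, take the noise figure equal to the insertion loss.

5.02 dB

Convert to linear (a loss of L dB is a gain of −L dB): F_i = 10^(NF_i/10), G_i = 10^(G_i,dB/10)
  Stage 1: F_1 = 10^(2.91/10) = 1.954, G_1 = 10^(−2.91/10) = 0.5117
  Stage 2: F_2 = 10^(1.13/10) = 1.297, G_2 = 10^(14.3/10) = 26.92
  Stage 3: F_3 = 10^(9.91/10) = 9.795, G_3 = 10^(−9.91/10) = 0.1021
Friis cascade:
  F = 1.954 + (1.297 − 1)/0.5117 + (9.795 − 1)/13.77 = 3.174
NF = 10 log₁₀(3.174) = 5.02 dB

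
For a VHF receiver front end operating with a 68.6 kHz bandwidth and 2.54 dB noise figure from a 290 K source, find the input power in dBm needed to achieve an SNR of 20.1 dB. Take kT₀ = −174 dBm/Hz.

−103.0 dBm

Sensitivity = −174 + 10 log₁₀(B) + NF + SNR_min
= −174 + 48.36 + 2.54 + 20.1
= −103.00 dBm → −103.0 dBm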